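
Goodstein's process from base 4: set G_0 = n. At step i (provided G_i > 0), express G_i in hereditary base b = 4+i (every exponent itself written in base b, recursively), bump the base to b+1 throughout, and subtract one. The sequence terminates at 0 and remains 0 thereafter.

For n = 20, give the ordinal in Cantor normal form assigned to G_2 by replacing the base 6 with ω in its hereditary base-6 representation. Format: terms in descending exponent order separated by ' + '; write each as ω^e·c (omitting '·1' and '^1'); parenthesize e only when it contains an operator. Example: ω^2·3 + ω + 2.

ω^2 + 3

G_0=20  [base 4] 4^2 + 4  →[4↦5]→  5^2 + 5 = 30  −1 ⇒ G_1=29
G_1=29  [base 5] 5^2 + 4  →[5↦6]→  6^2 + 4 = 40  −1 ⇒ G_2=39
G_2=39  [base 6] 6^2 + 3  →[6↦7]→  7^2 + 3 = 52  −1 ⇒ G_3=51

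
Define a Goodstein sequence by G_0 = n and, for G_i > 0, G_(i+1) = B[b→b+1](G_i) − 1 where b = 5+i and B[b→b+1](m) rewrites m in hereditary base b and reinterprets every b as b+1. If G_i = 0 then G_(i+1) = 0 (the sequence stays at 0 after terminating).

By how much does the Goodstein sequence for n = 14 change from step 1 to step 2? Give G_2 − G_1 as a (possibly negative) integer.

base 5: 14 = 2·5 + 4; at 6: 2·6 + 4 = 16; next = 15
base 6: 15 = 2·6 + 3; at 7: 2·7 + 3 = 17; next = 16

1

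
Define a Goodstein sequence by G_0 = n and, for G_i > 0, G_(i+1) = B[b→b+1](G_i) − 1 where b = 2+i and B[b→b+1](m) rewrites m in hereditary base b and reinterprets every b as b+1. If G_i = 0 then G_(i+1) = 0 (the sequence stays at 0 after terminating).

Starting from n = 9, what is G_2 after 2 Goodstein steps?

1023

G_0=9  [base 2] 2^(2 + 1) + 1  →[2↦3]→  3^(3 + 1) + 1 = 82  −1 ⇒ G_1=81
G_1=81  [base 3] 3^(3 + 1)  →[3↦4]→  4^(4 + 1) = 1024  −1 ⇒ G_2=1023
G_2=1023  [base 4] 3·4^4 + 3·4^3 + 3·4^2 + 3·4 + 3  →[4↦5]→  3·5^5 + 3·5^3 + 3·5^2 + 3·5 + 3 = 9843  −1 ⇒ G_3=9842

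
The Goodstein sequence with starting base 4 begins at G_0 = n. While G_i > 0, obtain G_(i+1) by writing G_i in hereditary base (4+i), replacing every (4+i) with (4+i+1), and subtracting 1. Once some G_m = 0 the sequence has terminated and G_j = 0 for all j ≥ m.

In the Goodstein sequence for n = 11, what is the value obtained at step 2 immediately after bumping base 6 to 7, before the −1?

15

i=0: 11 = 2·4 + 3 (b=4); 4→5: 2·5 + 3 = 13; 13−1 = 12
i=1: 12 = 2·5 + 2 (b=5); 5→6: 2·6 + 2 = 14; 14−1 = 13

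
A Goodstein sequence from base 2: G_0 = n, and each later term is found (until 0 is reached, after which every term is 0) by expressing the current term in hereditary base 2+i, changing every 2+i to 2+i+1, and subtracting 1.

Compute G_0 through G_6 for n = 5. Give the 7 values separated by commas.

5, 27, 255, 467, 775, 1197, 1751

base 2: 5 = 2^2 + 1; at 3: 3^3 + 1 = 28; next = 27
base 3: 27 = 3^3; at 4: 4^4 = 256; next = 255
base 4: 255 = 3·4^3 + 3·4^2 + 3·4 + 3; at 5: 3·5^3 + 3·5^2 + 3·5 + 3 = 468; next = 467
base 5: 467 = 3·5^3 + 3·5^2 + 3·5 + 2; at 6: 3·6^3 + 3·6^2 + 3·6 + 2 = 776; next = 775
base 6: 775 = 3·6^3 + 3·6^2 + 3·6 + 1; at 7: 3·7^3 + 3·7^2 + 3·7 + 1 = 1198; next = 1197
base 7: 1197 = 3·7^3 + 3·7^2 + 3·7; at 8: 3·8^3 + 3·8^2 + 3·8 = 1752; next = 1751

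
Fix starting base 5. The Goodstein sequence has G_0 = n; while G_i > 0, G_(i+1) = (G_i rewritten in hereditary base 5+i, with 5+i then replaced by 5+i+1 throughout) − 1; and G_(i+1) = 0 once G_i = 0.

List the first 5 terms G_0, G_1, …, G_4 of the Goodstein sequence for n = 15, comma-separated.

[0] 15 ≡ 3·5 (base 5). Lift 6: 18. −1: 17.
[1] 17 ≡ 2·6 + 5 (base 6). Lift 7: 19. −1: 18.
[2] 18 ≡ 2·7 + 4 (base 7). Lift 8: 20. −1: 19.
[3] 19 ≡ 2·8 + 3 (base 8). Lift 9: 21. −1: 20.

15, 17, 18, 19, 20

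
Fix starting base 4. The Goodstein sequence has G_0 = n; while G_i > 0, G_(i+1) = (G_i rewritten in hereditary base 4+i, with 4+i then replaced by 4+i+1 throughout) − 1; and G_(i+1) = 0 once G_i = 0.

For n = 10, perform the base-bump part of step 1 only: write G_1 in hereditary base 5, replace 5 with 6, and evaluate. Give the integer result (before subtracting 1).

13

i=0: 10 = 2·4 + 2 (b=4); 4→5: 2·5 + 2 = 12; 12−1 = 11
i=1: 11 = 2·5 + 1 (b=5); 5→6: 2·6 + 1 = 13; 13−1 = 12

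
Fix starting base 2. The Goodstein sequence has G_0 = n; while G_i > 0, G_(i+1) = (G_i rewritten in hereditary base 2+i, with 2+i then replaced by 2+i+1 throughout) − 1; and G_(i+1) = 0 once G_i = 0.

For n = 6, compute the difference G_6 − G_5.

base 2: 6 = 2^2 + 2; at 3: 3^3 + 3 = 30; next = 29
base 3: 29 = 3^3 + 2; at 4: 4^4 + 2 = 258; next = 257
base 4: 257 = 4^4 + 1; at 5: 5^5 + 1 = 3126; next = 3125
base 5: 3125 = 5^5; at 6: 6^6 = 46656; next = 46655
base 6: 46655 = 5·6^5 + 5·6^4 + 5·6^3 + 5·6^2 + 5·6 + 5; at 7: 5·7^5 + 5·7^4 + 5·7^3 + 5·7^2 + 5·7 + 5 = 98040; next = 98039
base 7: 98039 = 5·7^5 + 5·7^4 + 5·7^3 + 5·7^2 + 5·7 + 4; at 8: 5·8^5 + 5·8^4 + 5·8^3 + 5·8^2 + 5·8 + 4 = 187244; next = 187243

89204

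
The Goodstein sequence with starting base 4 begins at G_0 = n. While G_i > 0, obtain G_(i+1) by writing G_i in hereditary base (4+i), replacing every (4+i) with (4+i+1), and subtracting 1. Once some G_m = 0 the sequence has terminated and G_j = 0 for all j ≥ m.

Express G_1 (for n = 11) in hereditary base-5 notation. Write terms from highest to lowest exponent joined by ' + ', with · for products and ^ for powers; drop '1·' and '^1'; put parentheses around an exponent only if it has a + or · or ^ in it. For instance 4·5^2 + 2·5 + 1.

(0) 11|_4 = 2·4 + 3 ↦ 2·5 + 3|_5 = 13 ⇒ 12
(1) 12|_5 = 2·5 + 2 ↦ 2·6 + 2|_6 = 14 ⇒ 13

2·5 + 2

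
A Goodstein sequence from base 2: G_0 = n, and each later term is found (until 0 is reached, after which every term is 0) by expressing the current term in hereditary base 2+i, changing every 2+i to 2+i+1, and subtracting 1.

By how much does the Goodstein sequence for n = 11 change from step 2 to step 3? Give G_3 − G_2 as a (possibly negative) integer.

14600

11 —HB2→ 2^(2 + 1) + 2 + 1 —bump→ 3^(3 + 1) + 3 + 1 = 85 —(−1)→ 84
84 —HB3→ 3^(3 + 1) + 3 —bump→ 4^(4 + 1) + 4 = 1028 —(−1)→ 1027
1027 —HB4→ 4^(4 + 1) + 3 —bump→ 5^(5 + 1) + 3 = 15628 —(−1)→ 15627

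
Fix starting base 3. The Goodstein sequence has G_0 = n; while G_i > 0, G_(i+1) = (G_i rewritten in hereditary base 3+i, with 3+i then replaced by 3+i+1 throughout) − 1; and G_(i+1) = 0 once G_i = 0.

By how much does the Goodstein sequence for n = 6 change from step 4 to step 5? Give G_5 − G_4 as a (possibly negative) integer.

6 —HB3→ 2·3 —bump→ 2·4 = 8 —(−1)→ 7
7 —HB4→ 4 + 3 —bump→ 5 + 3 = 8 —(−1)→ 7
7 —HB5→ 5 + 2 —bump→ 6 + 2 = 8 —(−1)→ 7
7 —HB6→ 6 + 1 —bump→ 7 + 1 = 8 —(−1)→ 7
7 —HB7→ 7 —bump→ 8 = 8 —(−1)→ 7

0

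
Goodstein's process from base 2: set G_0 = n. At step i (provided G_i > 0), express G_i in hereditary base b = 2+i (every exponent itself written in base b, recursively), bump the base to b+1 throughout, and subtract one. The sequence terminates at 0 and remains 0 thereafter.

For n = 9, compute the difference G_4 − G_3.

step 0: 9 = 2^(2 + 1) + 1; sub 3 for 2: 3^(3 + 1) + 1; = 82; G_1 = 82−1 = 81
step 1: 81 = 3^(3 + 1); sub 4 for 3: 4^(4 + 1); = 1024; G_2 = 1024−1 = 1023
step 2: 1023 = 3·4^4 + 3·4^3 + 3·4^2 + 3·4 + 3; sub 5 for 4: 3·5^5 + 3·5^3 + 3·5^2 + 3·5 + 3; = 9843; G_3 = 9843−1 = 9842
step 3: 9842 = 3·5^5 + 3·5^3 + 3·5^2 + 3·5 + 2; sub 6 for 5: 3·6^6 + 3·6^3 + 3·6^2 + 3·6 + 2; = 140744; G_4 = 140744−1 = 140743

130901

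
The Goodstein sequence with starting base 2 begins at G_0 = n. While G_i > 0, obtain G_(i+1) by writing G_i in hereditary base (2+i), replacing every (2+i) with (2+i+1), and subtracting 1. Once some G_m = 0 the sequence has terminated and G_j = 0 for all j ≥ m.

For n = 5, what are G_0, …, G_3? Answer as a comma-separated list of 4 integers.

G_0=5  [base 2] 2^2 + 1  →[2↦3]→  3^3 + 1 = 28  −1 ⇒ G_1=27
G_1=27  [base 3] 3^3  →[3↦4]→  4^4 = 256  −1 ⇒ G_2=255
G_2=255  [base 4] 3·4^3 + 3·4^2 + 3·4 + 3  →[4↦5]→  3·5^3 + 3·5^2 + 3·5 + 3 = 468  −1 ⇒ G_3=467

5, 27, 255, 467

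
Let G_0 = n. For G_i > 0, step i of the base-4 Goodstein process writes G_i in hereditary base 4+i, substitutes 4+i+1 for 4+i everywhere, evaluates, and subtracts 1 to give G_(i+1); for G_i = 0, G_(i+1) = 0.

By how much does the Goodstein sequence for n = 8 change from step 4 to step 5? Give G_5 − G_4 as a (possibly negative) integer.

8 —HB4→ 2·4 —bump→ 2·5 = 10 —(−1)→ 9
9 —HB5→ 5 + 4 —bump→ 6 + 4 = 10 —(−1)→ 9
9 —HB6→ 6 + 3 —bump→ 7 + 3 = 10 —(−1)→ 9
9 —HB7→ 7 + 2 —bump→ 8 + 2 = 10 —(−1)→ 9
9 —HB8→ 8 + 1 —bump→ 9 + 1 = 10 —(−1)→ 9

0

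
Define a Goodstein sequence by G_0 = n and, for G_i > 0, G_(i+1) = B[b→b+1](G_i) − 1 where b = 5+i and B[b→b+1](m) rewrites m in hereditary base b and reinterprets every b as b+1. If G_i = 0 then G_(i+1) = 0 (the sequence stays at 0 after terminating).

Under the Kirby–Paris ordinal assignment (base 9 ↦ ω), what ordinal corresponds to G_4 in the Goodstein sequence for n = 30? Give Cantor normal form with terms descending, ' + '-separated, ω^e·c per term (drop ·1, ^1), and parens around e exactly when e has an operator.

ω^2 + 2

base 5: 30 = 5^2 + 5; at 6: 6^2 + 6 = 42; next = 41
base 6: 41 = 6^2 + 5; at 7: 7^2 + 5 = 54; next = 53
base 7: 53 = 7^2 + 4; at 8: 8^2 + 4 = 68; next = 67
base 8: 67 = 8^2 + 3; at 9: 9^2 + 3 = 84; next = 83
base 9: 83 = 9^2 + 2; at 10: 10^2 + 2 = 102; next = 101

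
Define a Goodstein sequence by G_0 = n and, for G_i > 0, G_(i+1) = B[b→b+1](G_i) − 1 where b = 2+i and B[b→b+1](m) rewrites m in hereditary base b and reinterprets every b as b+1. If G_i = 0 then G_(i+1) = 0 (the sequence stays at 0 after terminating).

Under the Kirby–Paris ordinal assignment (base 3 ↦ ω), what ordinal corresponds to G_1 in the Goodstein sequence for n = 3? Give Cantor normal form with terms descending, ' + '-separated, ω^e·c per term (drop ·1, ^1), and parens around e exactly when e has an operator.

3 —HB2→ 2 + 1 —bump→ 3 + 1 = 4 —(−1)→ 3
3 —HB3→ 3 —bump→ 4 = 4 —(−1)→ 3

ω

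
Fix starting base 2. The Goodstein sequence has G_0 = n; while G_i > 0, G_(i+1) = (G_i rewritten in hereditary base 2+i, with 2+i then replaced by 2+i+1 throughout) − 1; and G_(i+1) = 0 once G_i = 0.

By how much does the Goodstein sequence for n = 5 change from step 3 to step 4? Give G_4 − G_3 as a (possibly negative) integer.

i=0: 5 = 2^2 + 1 (b=2); 2→3: 3^3 + 1 = 28; 28−1 = 27
i=1: 27 = 3^3 (b=3); 3→4: 4^4 = 256; 256−1 = 255
i=2: 255 = 3·4^3 + 3·4^2 + 3·4 + 3 (b=4); 4→5: 3·5^3 + 3·5^2 + 3·5 + 3 = 468; 468−1 = 467
i=3: 467 = 3·5^3 + 3·5^2 + 3·5 + 2 (b=5); 5→6: 3·6^3 + 3·6^2 + 3·6 + 2 = 776; 776−1 = 775

308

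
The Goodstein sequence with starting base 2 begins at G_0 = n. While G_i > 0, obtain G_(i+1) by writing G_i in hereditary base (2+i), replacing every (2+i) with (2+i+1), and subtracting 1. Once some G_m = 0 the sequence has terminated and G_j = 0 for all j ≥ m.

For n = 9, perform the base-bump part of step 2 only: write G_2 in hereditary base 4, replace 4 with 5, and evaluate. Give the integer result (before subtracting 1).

G_0 = 9. HB_2(9) = 2^(2 + 1) + 1. Bump = 82. G_1 = 81.
G_1 = 81. HB_3(81) = 3^(3 + 1). Bump = 1024. G_2 = 1023.
G_2 = 1023. HB_4(1023) = 3·4^4 + 3·4^3 + 3·4^2 + 3·4 + 3. Bump = 9843. G_3 = 9842.

9843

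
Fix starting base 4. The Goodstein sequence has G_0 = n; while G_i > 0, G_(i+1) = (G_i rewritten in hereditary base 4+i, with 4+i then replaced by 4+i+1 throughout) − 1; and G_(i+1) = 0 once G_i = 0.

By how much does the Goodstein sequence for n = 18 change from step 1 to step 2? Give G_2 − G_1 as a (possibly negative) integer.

G_0 = 18. HB_4(18) = 4^2 + 2. Bump = 27. G_1 = 26.
G_1 = 26. HB_5(26) = 5^2 + 1. Bump = 37. G_2 = 36.

10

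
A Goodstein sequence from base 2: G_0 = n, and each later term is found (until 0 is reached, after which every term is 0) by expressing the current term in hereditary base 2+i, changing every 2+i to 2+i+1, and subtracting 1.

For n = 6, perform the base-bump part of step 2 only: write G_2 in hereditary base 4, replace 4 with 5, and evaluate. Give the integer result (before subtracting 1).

3126

i=0: 6 = 2^2 + 2 (b=2); 2→3: 3^3 + 3 = 30; 30−1 = 29
i=1: 29 = 3^3 + 2 (b=3); 3→4: 4^4 + 2 = 258; 258−1 = 257
i=2: 257 = 4^4 + 1 (b=4); 4→5: 5^5 + 1 = 3126; 3126−1 = 3125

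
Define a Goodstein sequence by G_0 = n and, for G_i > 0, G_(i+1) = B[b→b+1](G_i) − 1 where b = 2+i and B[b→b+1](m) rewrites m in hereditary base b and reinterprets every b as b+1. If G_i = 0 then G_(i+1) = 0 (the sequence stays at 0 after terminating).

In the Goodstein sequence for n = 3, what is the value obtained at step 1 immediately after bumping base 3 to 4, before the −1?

4

base 2: 3 = 2 + 1; at 3: 3 + 1 = 4; next = 3
base 3: 3 = 3; at 4: 4 = 4; next = 3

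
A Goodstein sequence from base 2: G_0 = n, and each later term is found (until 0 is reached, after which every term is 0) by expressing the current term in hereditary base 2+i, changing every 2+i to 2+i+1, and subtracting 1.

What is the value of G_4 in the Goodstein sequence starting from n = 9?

G_0 = 9. HB_2(9) = 2^(2 + 1) + 1. Bump = 82. G_1 = 81.
G_1 = 81. HB_3(81) = 3^(3 + 1). Bump = 1024. G_2 = 1023.
G_2 = 1023. HB_4(1023) = 3·4^4 + 3·4^3 + 3·4^2 + 3·4 + 3. Bump = 9843. G_3 = 9842.
G_3 = 9842. HB_5(9842) = 3·5^5 + 3·5^3 + 3·5^2 + 3·5 + 2. Bump = 140744. G_4 = 140743.
G_4 = 140743. HB_6(140743) = 3·6^6 + 3·6^3 + 3·6^2 + 3·6 + 1. Bump = 2471827. G_5 = 2471826.

140743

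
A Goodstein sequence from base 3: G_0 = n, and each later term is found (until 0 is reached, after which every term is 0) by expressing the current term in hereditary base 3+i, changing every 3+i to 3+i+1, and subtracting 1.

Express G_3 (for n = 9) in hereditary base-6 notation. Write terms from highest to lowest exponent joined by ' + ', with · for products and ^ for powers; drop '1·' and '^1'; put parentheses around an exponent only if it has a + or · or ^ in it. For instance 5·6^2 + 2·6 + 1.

3·6 + 1

G_0=9  [base 3] 3^2  →[3↦4]→  4^2 = 16  −1 ⇒ G_1=15
G_1=15  [base 4] 3·4 + 3  →[4↦5]→  3·5 + 3 = 18  −1 ⇒ G_2=17
G_2=17  [base 5] 3·5 + 2  →[5↦6]→  3·6 + 2 = 20  −1 ⇒ G_3=19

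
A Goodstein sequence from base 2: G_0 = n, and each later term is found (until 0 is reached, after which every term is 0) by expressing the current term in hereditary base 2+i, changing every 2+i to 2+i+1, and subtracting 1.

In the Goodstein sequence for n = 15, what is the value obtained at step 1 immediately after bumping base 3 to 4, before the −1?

[0] 15 ≡ 2^(2 + 1) + 2^2 + 2 + 1 (base 2). Lift 3: 112. −1: 111.
[1] 111 ≡ 3^(3 + 1) + 3^3 + 3 (base 3). Lift 4: 1284. −1: 1283.

1284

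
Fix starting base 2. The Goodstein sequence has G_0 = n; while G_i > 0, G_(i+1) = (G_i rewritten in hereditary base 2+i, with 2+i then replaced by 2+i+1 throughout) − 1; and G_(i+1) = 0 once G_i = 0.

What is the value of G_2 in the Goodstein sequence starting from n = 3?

G_0=3  [base 2] 2 + 1  →[2↦3]→  3 + 1 = 4  −1 ⇒ G_1=3
G_1=3  [base 3] 3  →[3↦4]→  4 = 4  −1 ⇒ G_2=3
G_2=3  [base 4] 3  →[4↦5]→  3 = 3  −1 ⇒ G_3=2

3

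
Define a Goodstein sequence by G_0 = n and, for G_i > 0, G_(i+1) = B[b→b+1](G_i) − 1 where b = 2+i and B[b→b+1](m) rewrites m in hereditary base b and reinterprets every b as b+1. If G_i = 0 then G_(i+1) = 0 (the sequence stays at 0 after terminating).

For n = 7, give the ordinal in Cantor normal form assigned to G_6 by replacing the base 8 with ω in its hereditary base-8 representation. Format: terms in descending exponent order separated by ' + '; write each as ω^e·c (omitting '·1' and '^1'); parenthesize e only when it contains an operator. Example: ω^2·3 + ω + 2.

ω^7·7 + ω^6·7 + ω^5·7 + ω^4·7 + ω^3·7 + ω^2·7 + ω·7 + 7

7 —HB2→ 2^2 + 2 + 1 —bump→ 3^3 + 3 + 1 = 31 —(−1)→ 30
30 —HB3→ 3^3 + 3 —bump→ 4^4 + 4 = 260 —(−1)→ 259
259 —HB4→ 4^4 + 3 —bump→ 5^5 + 3 = 3128 —(−1)→ 3127
3127 —HB5→ 5^5 + 2 —bump→ 6^6 + 2 = 46658 —(−1)→ 46657
46657 —HB6→ 6^6 + 1 —bump→ 7^7 + 1 = 823544 —(−1)→ 823543
823543 —HB7→ 7^7 —bump→ 8^8 = 16777216 —(−1)→ 16777215
16777215 —HB8→ 7·8^7 + 7·8^6 + 7·8^5 + 7·8^4 + 7·8^3 + 7·8^2 + 7·8 + 7 —bump→ 7·9^7 + 7·9^6 + 7·9^5 + 7·9^4 + 7·9^3 + 7·9^2 + 7·9 + 7 = 37665880 —(−1)→ 37665879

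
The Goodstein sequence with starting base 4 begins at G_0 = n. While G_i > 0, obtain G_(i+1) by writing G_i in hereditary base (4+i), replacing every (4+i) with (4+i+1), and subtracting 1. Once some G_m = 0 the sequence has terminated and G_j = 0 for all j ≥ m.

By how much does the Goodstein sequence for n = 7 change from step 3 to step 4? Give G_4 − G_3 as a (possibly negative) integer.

0

base 4: 7 = 4 + 3; at 5: 5 + 3 = 8; next = 7
base 5: 7 = 5 + 2; at 6: 6 + 2 = 8; next = 7
base 6: 7 = 6 + 1; at 7: 7 + 1 = 8; next = 7
base 7: 7 = 7; at 8: 8 = 8; next = 7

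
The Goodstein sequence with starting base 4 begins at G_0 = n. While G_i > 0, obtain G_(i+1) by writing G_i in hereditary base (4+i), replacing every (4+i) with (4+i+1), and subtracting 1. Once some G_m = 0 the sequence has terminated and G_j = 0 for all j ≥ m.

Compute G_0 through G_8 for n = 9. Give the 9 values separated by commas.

i=0: 9 = 2·4 + 1 (b=4); 4→5: 2·5 + 1 = 11; 11−1 = 10
i=1: 10 = 2·5 (b=5); 5→6: 2·6 = 12; 12−1 = 11
i=2: 11 = 6 + 5 (b=6); 6→7: 7 + 5 = 12; 12−1 = 11
i=3: 11 = 7 + 4 (b=7); 7→8: 8 + 4 = 12; 12−1 = 11
i=4: 11 = 8 + 3 (b=8); 8→9: 9 + 3 = 12; 12−1 = 11
i=5: 11 = 9 + 2 (b=9); 9→10: 10 + 2 = 12; 12−1 = 11
i=6: 11 = 10 + 1 (b=10); 10→11: 11 + 1 = 12; 12−1 = 11
i=7: 11 = 11 (b=11); 11→12: 12 = 12; 12−1 = 11

9, 10, 11, 11, 11, 11, 11, 11, 11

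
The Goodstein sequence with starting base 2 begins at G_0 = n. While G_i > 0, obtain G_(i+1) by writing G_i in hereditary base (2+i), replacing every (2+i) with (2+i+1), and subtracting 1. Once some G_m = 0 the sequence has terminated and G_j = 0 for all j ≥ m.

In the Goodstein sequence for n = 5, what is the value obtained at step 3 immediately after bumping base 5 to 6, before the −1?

776

step 0: 5 = 2^2 + 1; sub 3 for 2: 3^3 + 1; = 28; G_1 = 28−1 = 27
step 1: 27 = 3^3; sub 4 for 3: 4^4; = 256; G_2 = 256−1 = 255
step 2: 255 = 3·4^3 + 3·4^2 + 3·4 + 3; sub 5 for 4: 3·5^3 + 3·5^2 + 3·5 + 3; = 468; G_3 = 468−1 = 467
step 3: 467 = 3·5^3 + 3·5^2 + 3·5 + 2; sub 6 for 5: 3·6^3 + 3·6^2 + 3·6 + 2; = 776; G_4 = 776−1 = 775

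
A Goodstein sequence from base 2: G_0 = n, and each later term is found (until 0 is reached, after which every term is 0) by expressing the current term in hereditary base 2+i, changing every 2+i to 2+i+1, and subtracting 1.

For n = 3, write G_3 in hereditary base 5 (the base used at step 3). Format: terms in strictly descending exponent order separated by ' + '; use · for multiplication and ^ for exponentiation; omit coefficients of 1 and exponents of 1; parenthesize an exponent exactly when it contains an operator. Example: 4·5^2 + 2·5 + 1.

[0] 3 ≡ 2 + 1 (base 2). Lift 3: 4. −1: 3.
[1] 3 ≡ 3 (base 3). Lift 4: 4. −1: 3.
[2] 3 ≡ 3 (base 4). Lift 5: 3. −1: 2.
[3] 2 ≡ 2 (base 5). Lift 6: 2. −1: 1.

2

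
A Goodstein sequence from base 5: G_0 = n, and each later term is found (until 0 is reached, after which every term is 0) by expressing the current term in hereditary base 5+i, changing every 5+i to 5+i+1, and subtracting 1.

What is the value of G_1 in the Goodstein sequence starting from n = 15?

17

G_0=15  [base 5] 3·5  →[5↦6]→  3·6 = 18  −1 ⇒ G_1=17
G_1=17  [base 6] 2·6 + 5  →[6↦7]→  2·7 + 5 = 19  −1 ⇒ G_2=18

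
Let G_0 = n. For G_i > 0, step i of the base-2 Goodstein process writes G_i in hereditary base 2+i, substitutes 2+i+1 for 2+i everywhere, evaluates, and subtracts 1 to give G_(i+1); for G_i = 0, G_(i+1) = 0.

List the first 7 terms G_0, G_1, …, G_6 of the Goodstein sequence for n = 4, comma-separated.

G_0 = 4. HB_2(4) = 2^2. Bump = 27. G_1 = 26.
G_1 = 26. HB_3(26) = 2·3^2 + 2·3 + 2. Bump = 42. G_2 = 41.
G_2 = 41. HB_4(41) = 2·4^2 + 2·4 + 1. Bump = 61. G_3 = 60.
G_3 = 60. HB_5(60) = 2·5^2 + 2·5. Bump = 84. G_4 = 83.
G_4 = 83. HB_6(83) = 2·6^2 + 6 + 5. Bump = 110. G_5 = 109.
G_5 = 109. HB_7(109) = 2·7^2 + 7 + 4. Bump = 140. G_6 = 139.

4, 26, 41, 60, 83, 109, 139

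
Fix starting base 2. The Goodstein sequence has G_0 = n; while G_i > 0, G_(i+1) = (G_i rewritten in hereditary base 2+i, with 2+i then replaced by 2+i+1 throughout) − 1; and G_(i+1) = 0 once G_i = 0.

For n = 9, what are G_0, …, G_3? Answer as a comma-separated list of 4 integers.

i=0: 9 = 2^(2 + 1) + 1 (b=2); 2→3: 3^(3 + 1) + 1 = 82; 82−1 = 81
i=1: 81 = 3^(3 + 1) (b=3); 3→4: 4^(4 + 1) = 1024; 1024−1 = 1023
i=2: 1023 = 3·4^4 + 3·4^3 + 3·4^2 + 3·4 + 3 (b=4); 4→5: 3·5^5 + 3·5^3 + 3·5^2 + 3·5 + 3 = 9843; 9843−1 = 9842

9, 81, 1023, 9842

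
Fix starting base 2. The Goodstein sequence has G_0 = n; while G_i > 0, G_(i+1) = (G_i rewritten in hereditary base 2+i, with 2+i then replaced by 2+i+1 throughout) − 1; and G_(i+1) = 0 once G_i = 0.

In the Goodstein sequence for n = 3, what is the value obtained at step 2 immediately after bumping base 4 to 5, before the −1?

3

G_0=3  [base 2] 2 + 1  →[2↦3]→  3 + 1 = 4  −1 ⇒ G_1=3
G_1=3  [base 3] 3  →[3↦4]→  4 = 4  −1 ⇒ G_2=3
G_2=3  [base 4] 3  →[4↦5]→  3 = 3  −1 ⇒ G_3=2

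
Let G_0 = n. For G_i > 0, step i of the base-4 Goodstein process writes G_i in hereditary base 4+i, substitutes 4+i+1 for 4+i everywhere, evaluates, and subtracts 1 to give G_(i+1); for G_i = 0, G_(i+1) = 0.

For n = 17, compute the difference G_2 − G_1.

base 4: 17 = 4^2 + 1; at 5: 5^2 + 1 = 26; next = 25
base 5: 25 = 5^2; at 6: 6^2 = 36; next = 35

10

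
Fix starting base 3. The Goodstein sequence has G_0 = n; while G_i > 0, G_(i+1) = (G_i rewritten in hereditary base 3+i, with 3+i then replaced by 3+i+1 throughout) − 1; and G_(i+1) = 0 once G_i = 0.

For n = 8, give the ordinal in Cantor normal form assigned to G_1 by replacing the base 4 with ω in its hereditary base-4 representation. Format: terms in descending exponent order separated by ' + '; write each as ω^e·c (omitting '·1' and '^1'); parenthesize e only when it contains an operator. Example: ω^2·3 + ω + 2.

8 —HB3→ 2·3 + 2 —bump→ 2·4 + 2 = 10 —(−1)→ 9
9 —HB4→ 2·4 + 1 —bump→ 2·5 + 1 = 11 —(−1)→ 10

ω·2 + 1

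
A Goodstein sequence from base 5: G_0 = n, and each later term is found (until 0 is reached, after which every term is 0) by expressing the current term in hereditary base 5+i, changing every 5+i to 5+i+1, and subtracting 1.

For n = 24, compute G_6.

41

base 5: 24 = 4·5 + 4; at 6: 4·6 + 4 = 28; next = 27
base 6: 27 = 4·6 + 3; at 7: 4·7 + 3 = 31; next = 30
base 7: 30 = 4·7 + 2; at 8: 4·8 + 2 = 34; next = 33
base 8: 33 = 4·8 + 1; at 9: 4·9 + 1 = 37; next = 36
base 9: 36 = 4·9; at 10: 4·10 = 40; next = 39
base 10: 39 = 3·10 + 9; at 11: 3·11 + 9 = 42; next = 41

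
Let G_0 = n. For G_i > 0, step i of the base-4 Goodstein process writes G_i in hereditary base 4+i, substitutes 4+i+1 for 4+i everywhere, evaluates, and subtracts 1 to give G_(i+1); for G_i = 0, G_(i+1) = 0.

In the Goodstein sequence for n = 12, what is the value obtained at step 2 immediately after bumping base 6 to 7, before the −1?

17

12 —HB4→ 3·4 —bump→ 3·5 = 15 —(−1)→ 14
14 —HB5→ 2·5 + 4 —bump→ 2·6 + 4 = 16 —(−1)→ 15
15 —HB6→ 2·6 + 3 —bump→ 2·7 + 3 = 17 —(−1)→ 16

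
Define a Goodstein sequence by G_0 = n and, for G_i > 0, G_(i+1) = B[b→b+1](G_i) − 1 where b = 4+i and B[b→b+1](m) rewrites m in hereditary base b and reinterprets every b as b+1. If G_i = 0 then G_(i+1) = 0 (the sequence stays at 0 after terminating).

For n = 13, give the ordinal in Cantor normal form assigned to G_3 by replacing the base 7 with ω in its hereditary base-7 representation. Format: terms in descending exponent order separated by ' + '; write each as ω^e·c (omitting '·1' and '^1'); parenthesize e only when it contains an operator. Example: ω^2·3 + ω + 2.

base 4: 13 = 3·4 + 1; at 5: 3·5 + 1 = 16; next = 15
base 5: 15 = 3·5; at 6: 3·6 = 18; next = 17
base 6: 17 = 2·6 + 5; at 7: 2·7 + 5 = 19; next = 18
base 7: 18 = 2·7 + 4; at 8: 2·8 + 4 = 20; next = 19

ω·2 + 4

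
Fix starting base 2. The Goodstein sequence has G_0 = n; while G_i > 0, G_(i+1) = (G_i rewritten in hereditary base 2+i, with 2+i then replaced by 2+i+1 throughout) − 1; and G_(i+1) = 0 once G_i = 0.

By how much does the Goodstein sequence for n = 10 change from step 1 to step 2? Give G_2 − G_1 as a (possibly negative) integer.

942

(0) 10|_2 = 2^(2 + 1) + 2 ↦ 3^(3 + 1) + 3|_3 = 84 ⇒ 83
(1) 83|_3 = 3^(3 + 1) + 2 ↦ 4^(4 + 1) + 2|_4 = 1026 ⇒ 1025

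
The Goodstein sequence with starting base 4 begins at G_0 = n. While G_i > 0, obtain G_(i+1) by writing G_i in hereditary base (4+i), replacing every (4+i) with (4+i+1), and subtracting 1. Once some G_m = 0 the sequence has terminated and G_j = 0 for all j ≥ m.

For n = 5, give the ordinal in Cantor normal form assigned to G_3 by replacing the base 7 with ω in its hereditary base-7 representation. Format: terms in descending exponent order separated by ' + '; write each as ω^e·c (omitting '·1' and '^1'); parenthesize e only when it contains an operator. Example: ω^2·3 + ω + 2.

4

base 4: 5 = 4 + 1; at 5: 5 + 1 = 6; next = 5
base 5: 5 = 5; at 6: 6 = 6; next = 5
base 6: 5 = 5; at 7: 5 = 5; next = 4
base 7: 4 = 4; at 8: 4 = 4; next = 3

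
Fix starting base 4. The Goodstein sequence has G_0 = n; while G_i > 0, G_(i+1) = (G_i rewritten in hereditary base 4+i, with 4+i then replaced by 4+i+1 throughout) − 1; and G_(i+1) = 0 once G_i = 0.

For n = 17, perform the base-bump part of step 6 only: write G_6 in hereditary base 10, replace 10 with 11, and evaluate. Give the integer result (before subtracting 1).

56

i=0: 17 = 4^2 + 1 (b=4); 4→5: 5^2 + 1 = 26; 26−1 = 25
i=1: 25 = 5^2 (b=5); 5→6: 6^2 = 36; 36−1 = 35
i=2: 35 = 5·6 + 5 (b=6); 6→7: 5·7 + 5 = 40; 40−1 = 39
i=3: 39 = 5·7 + 4 (b=7); 7→8: 5·8 + 4 = 44; 44−1 = 43
i=4: 43 = 5·8 + 3 (b=8); 8→9: 5·9 + 3 = 48; 48−1 = 47
i=5: 47 = 5·9 + 2 (b=9); 9→10: 5·10 + 2 = 52; 52−1 = 51
i=6: 51 = 5·10 + 1 (b=10); 10→11: 5·11 + 1 = 56; 56−1 = 55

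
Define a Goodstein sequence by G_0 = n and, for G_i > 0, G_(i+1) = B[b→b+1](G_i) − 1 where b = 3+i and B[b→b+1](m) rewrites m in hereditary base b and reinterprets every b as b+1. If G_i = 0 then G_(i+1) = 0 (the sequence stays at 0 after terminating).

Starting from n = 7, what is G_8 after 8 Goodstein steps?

8

7 —HB3→ 2·3 + 1 —bump→ 2·4 + 1 = 9 —(−1)→ 8
8 —HB4→ 2·4 —bump→ 2·5 = 10 —(−1)→ 9
9 —HB5→ 5 + 4 —bump→ 6 + 4 = 10 —(−1)→ 9
9 —HB6→ 6 + 3 —bump→ 7 + 3 = 10 —(−1)→ 9
9 —HB7→ 7 + 2 —bump→ 8 + 2 = 10 —(−1)→ 9
9 —HB8→ 8 + 1 —bump→ 9 + 1 = 10 —(−1)→ 9
9 —HB9→ 9 —bump→ 10 = 10 —(−1)→ 9
9 —HB10→ 9 —bump→ 9 = 9 —(−1)→ 8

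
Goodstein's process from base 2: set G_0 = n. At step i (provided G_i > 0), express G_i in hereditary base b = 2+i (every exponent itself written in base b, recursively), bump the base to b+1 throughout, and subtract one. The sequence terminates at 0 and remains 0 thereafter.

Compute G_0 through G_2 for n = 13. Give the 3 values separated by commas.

13, 108, 1279

(0) 13|_2 = 2^(2 + 1) + 2^2 + 1 ↦ 3^(3 + 1) + 3^3 + 1|_3 = 109 ⇒ 108
(1) 108|_3 = 3^(3 + 1) + 3^3 ↦ 4^(4 + 1) + 4^4|_4 = 1280 ⇒ 1279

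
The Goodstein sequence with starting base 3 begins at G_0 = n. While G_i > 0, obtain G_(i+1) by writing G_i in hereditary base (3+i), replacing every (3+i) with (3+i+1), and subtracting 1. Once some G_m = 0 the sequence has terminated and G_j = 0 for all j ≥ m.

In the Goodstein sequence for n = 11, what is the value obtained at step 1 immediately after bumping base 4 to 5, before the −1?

11 —HB3→ 3^2 + 2 —bump→ 4^2 + 2 = 18 —(−1)→ 17
17 —HB4→ 4^2 + 1 —bump→ 5^2 + 1 = 26 —(−1)→ 25

26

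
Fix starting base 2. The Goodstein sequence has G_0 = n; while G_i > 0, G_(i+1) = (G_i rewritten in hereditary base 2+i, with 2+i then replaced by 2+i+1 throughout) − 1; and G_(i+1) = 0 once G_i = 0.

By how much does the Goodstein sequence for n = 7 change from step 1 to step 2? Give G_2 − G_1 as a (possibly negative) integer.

229

G_0=7  [base 2] 2^2 + 2 + 1  →[2↦3]→  3^3 + 3 + 1 = 31  −1 ⇒ G_1=30
G_1=30  [base 3] 3^3 + 3  →[3↦4]→  4^4 + 4 = 260  −1 ⇒ G_2=259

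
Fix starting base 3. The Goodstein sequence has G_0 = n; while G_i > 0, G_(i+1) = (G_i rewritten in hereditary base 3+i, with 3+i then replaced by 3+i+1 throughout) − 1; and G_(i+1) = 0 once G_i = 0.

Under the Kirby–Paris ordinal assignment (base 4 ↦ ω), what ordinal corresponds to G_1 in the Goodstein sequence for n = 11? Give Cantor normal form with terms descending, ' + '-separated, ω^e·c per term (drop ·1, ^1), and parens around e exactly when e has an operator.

ω^2 + 1

(0) 11|_3 = 3^2 + 2 ↦ 4^2 + 2|_4 = 18 ⇒ 17
(1) 17|_4 = 4^2 + 1 ↦ 5^2 + 1|_5 = 26 ⇒ 25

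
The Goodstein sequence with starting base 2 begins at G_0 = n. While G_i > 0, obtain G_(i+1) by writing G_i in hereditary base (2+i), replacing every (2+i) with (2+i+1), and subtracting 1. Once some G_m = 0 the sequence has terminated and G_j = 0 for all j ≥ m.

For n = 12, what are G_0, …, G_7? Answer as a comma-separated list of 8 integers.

12, 107, 1065, 15685, 280019, 5764910, 134217867, 3486784574

step 0: 12 = 2^(2 + 1) + 2^2; sub 3 for 2: 3^(3 + 1) + 3^3; = 108; G_1 = 108−1 = 107
step 1: 107 = 3^(3 + 1) + 2·3^2 + 2·3 + 2; sub 4 for 3: 4^(4 + 1) + 2·4^2 + 2·4 + 2; = 1066; G_2 = 1066−1 = 1065
step 2: 1065 = 4^(4 + 1) + 2·4^2 + 2·4 + 1; sub 5 for 4: 5^(5 + 1) + 2·5^2 + 2·5 + 1; = 15686; G_3 = 15686−1 = 15685
step 3: 15685 = 5^(5 + 1) + 2·5^2 + 2·5; sub 6 for 5: 6^(6 + 1) + 2·6^2 + 2·6; = 280020; G_4 = 280020−1 = 280019
step 4: 280019 = 6^(6 + 1) + 2·6^2 + 6 + 5; sub 7 for 6: 7^(7 + 1) + 2·7^2 + 7 + 5; = 5764911; G_5 = 5764911−1 = 5764910
step 5: 5764910 = 7^(7 + 1) + 2·7^2 + 7 + 4; sub 8 for 7: 8^(8 + 1) + 2·8^2 + 8 + 4; = 134217868; G_6 = 134217868−1 = 134217867
step 6: 134217867 = 8^(8 + 1) + 2·8^2 + 8 + 3; sub 9 for 8: 9^(9 + 1) + 2·9^2 + 9 + 3; = 3486784575; G_7 = 3486784575−1 = 3486784574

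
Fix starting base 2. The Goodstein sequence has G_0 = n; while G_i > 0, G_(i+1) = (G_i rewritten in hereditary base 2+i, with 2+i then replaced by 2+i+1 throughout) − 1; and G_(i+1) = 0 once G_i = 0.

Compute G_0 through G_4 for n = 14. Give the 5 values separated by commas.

14, 110, 1281, 18750, 326591

G_0 = 14. HB_2(14) = 2^(2 + 1) + 2^2 + 2. Bump = 111. G_1 = 110.
G_1 = 110. HB_3(110) = 3^(3 + 1) + 3^3 + 2. Bump = 1282. G_2 = 1281.
G_2 = 1281. HB_4(1281) = 4^(4 + 1) + 4^4 + 1. Bump = 18751. G_3 = 18750.
G_3 = 18750. HB_5(18750) = 5^(5 + 1) + 5^5. Bump = 326592. G_4 = 326591.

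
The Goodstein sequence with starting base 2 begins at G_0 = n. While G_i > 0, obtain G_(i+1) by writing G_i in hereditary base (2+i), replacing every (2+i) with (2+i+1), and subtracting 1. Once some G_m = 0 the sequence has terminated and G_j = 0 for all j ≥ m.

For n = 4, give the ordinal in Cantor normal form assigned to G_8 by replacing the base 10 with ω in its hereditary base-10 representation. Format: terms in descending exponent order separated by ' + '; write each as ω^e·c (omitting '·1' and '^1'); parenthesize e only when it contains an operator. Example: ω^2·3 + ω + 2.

ω^2·2 + ω + 1

[0] 4 ≡ 2^2 (base 2). Lift 3: 27. −1: 26.
[1] 26 ≡ 2·3^2 + 2·3 + 2 (base 3). Lift 4: 42. −1: 41.
[2] 41 ≡ 2·4^2 + 2·4 + 1 (base 4). Lift 5: 61. −1: 60.
[3] 60 ≡ 2·5^2 + 2·5 (base 5). Lift 6: 84. −1: 83.
[4] 83 ≡ 2·6^2 + 6 + 5 (base 6). Lift 7: 110. −1: 109.
[5] 109 ≡ 2·7^2 + 7 + 4 (base 7). Lift 8: 140. −1: 139.
[6] 139 ≡ 2·8^2 + 8 + 3 (base 8). Lift 9: 174. −1: 173.
[7] 173 ≡ 2·9^2 + 9 + 2 (base 9). Lift 10: 212. −1: 211.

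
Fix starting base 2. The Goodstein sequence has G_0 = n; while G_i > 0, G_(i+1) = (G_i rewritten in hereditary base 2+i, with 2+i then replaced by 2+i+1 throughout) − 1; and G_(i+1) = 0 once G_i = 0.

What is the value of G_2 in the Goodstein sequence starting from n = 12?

[0] 12 ≡ 2^(2 + 1) + 2^2 (base 2). Lift 3: 108. −1: 107.
[1] 107 ≡ 3^(3 + 1) + 2·3^2 + 2·3 + 2 (base 3). Lift 4: 1066. −1: 1065.
[2] 1065 ≡ 4^(4 + 1) + 2·4^2 + 2·4 + 1 (base 4). Lift 5: 15686. −1: 15685.

1065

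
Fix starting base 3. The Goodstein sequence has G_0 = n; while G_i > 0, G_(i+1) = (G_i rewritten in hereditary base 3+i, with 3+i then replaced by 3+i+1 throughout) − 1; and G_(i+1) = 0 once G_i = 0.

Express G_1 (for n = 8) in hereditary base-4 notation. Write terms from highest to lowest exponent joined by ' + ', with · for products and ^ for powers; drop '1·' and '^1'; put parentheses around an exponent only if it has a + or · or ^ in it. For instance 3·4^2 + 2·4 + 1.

G_0 = 8. HB_3(8) = 2·3 + 2. Bump = 10. G_1 = 9.
G_1 = 9. HB_4(9) = 2·4 + 1. Bump = 11. G_2 = 10.

2·4 + 1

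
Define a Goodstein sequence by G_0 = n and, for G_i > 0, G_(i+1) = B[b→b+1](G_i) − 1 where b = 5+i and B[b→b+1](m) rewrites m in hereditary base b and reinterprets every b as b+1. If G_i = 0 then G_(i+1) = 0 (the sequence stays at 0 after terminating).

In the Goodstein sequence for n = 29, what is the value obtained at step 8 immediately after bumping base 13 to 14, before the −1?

132

(0) 29|_5 = 5^2 + 4 ↦ 6^2 + 4|_6 = 40 ⇒ 39
(1) 39|_6 = 6^2 + 3 ↦ 7^2 + 3|_7 = 52 ⇒ 51
(2) 51|_7 = 7^2 + 2 ↦ 8^2 + 2|_8 = 66 ⇒ 65
(3) 65|_8 = 8^2 + 1 ↦ 9^2 + 1|_9 = 82 ⇒ 81
(4) 81|_9 = 9^2 ↦ 10^2|_10 = 100 ⇒ 99
(5) 99|_10 = 9·10 + 9 ↦ 9·11 + 9|_11 = 108 ⇒ 107
(6) 107|_11 = 9·11 + 8 ↦ 9·12 + 8|_12 = 116 ⇒ 115
(7) 115|_12 = 9·12 + 7 ↦ 9·13 + 7|_13 = 124 ⇒ 123
(8) 123|_13 = 9·13 + 6 ↦ 9·14 + 6|_14 = 132 ⇒ 131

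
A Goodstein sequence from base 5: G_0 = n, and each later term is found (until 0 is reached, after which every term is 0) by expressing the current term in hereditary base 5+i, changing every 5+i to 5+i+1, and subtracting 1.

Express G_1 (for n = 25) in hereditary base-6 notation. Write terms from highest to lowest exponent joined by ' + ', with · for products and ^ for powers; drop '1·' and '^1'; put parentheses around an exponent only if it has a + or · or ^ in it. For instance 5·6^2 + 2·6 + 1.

5·6 + 5

G_0=25  [base 5] 5^2  →[5↦6]→  6^2 = 36  −1 ⇒ G_1=35
G_1=35  [base 6] 5·6 + 5  →[6↦7]→  5·7 + 5 = 40  −1 ⇒ G_2=39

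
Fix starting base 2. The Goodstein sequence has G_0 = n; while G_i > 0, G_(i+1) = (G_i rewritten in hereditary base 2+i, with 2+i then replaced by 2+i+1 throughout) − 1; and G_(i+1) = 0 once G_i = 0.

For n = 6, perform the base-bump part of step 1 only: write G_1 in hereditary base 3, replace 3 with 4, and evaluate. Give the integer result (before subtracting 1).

258

[0] 6 ≡ 2^2 + 2 (base 2). Lift 3: 30. −1: 29.
[1] 29 ≡ 3^3 + 2 (base 3). Lift 4: 258. −1: 257.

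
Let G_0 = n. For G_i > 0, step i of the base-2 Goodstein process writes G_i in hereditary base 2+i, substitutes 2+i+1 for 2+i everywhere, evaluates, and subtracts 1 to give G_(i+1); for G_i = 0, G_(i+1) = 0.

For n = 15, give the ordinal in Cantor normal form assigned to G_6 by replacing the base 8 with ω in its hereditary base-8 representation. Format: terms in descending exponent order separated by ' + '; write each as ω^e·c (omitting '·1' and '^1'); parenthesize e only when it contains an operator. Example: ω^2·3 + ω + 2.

ω^(ω + 1) + ω^7·7 + ω^6·7 + ω^5·7 + ω^4·7 + ω^3·7 + ω^2·7 + ω·7 + 7

[0] 15 ≡ 2^(2 + 1) + 2^2 + 2 + 1 (base 2). Lift 3: 112. −1: 111.
[1] 111 ≡ 3^(3 + 1) + 3^3 + 3 (base 3). Lift 4: 1284. −1: 1283.
[2] 1283 ≡ 4^(4 + 1) + 4^4 + 3 (base 4). Lift 5: 18753. −1: 18752.
[3] 18752 ≡ 5^(5 + 1) + 5^5 + 2 (base 5). Lift 6: 326594. −1: 326593.
[4] 326593 ≡ 6^(6 + 1) + 6^6 + 1 (base 6). Lift 7: 6588345. −1: 6588344.
[5] 6588344 ≡ 7^(7 + 1) + 7^7 (base 7). Lift 8: 150994944. −1: 150994943.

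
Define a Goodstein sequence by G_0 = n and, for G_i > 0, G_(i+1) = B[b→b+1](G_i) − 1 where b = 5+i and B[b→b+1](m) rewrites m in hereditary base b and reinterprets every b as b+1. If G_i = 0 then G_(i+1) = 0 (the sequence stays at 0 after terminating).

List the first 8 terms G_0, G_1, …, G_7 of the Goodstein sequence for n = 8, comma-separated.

G_0 = 8. HB_5(8) = 5 + 3. Bump = 9. G_1 = 8.
G_1 = 8. HB_6(8) = 6 + 2. Bump = 9. G_2 = 8.
G_2 = 8. HB_7(8) = 7 + 1. Bump = 9. G_3 = 8.
G_3 = 8. HB_8(8) = 8. Bump = 9. G_4 = 8.
G_4 = 8. HB_9(8) = 8. Bump = 8. G_5 = 7.
G_5 = 7. HB_10(7) = 7. Bump = 7. G_6 = 6.
G_6 = 6. HB_11(6) = 6. Bump = 6. G_7 = 5.

8, 8, 8, 8, 8, 7, 6, 5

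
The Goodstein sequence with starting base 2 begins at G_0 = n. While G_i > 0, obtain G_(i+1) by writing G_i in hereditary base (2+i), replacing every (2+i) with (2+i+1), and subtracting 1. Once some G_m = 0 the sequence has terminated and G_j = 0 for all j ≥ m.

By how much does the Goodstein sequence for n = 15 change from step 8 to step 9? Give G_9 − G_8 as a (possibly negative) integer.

step 0: 15 = 2^(2 + 1) + 2^2 + 2 + 1; sub 3 for 2: 3^(3 + 1) + 3^3 + 3 + 1; = 112; G_1 = 112−1 = 111
step 1: 111 = 3^(3 + 1) + 3^3 + 3; sub 4 for 3: 4^(4 + 1) + 4^4 + 4; = 1284; G_2 = 1284−1 = 1283
step 2: 1283 = 4^(4 + 1) + 4^4 + 3; sub 5 for 4: 5^(5 + 1) + 5^5 + 3; = 18753; G_3 = 18753−1 = 18752
step 3: 18752 = 5^(5 + 1) + 5^5 + 2; sub 6 for 5: 6^(6 + 1) + 6^6 + 2; = 326594; G_4 = 326594−1 = 326593
step 4: 326593 = 6^(6 + 1) + 6^6 + 1; sub 7 for 6: 7^(7 + 1) + 7^7 + 1; = 6588345; G_5 = 6588345−1 = 6588344
step 5: 6588344 = 7^(7 + 1) + 7^7; sub 8 for 7: 8^(8 + 1) + 8^8; = 150994944; G_6 = 150994944−1 = 150994943
step 6: 150994943 = 8^(8 + 1) + 7·8^7 + 7·8^6 + 7·8^5 + 7·8^4 + 7·8^3 + 7·8^2 + 7·8 + 7; sub 9 for 8: 9^(9 + 1) + 7·9^7 + 7·9^6 + 7·9^5 + 7·9^4 + 7·9^3 + 7·9^2 + 7·9 + 7; = 3524450281; G_7 = 3524450281−1 = 3524450280
step 7: 3524450280 = 9^(9 + 1) + 7·9^7 + 7·9^6 + 7·9^5 + 7·9^4 + 7·9^3 + 7·9^2 + 7·9 + 6; sub 10 for 9: 10^(10 + 1) + 7·10^7 + 7·10^6 + 7·10^5 + 7·10^4 + 7·10^3 + 7·10^2 + 7·10 + 6; = 100077777776; G_8 = 100077777776−1 = 100077777775
step 8: 100077777775 = 10^(10 + 1) + 7·10^7 + 7·10^6 + 7·10^5 + 7·10^4 + 7·10^3 + 7·10^2 + 7·10 + 5; sub 11 for 10: 11^(11 + 1) + 7·11^7 + 7·11^6 + 7·11^5 + 7·11^4 + 7·11^3 + 7·11^2 + 7·11 + 5; = 3138578427935; G_9 = 3138578427935−1 = 3138578427934

3038500650159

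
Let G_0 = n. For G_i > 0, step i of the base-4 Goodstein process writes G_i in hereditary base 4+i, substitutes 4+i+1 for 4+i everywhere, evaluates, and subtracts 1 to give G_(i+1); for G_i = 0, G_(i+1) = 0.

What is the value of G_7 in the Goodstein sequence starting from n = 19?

81

i=0: 19 = 4^2 + 3 (b=4); 4→5: 5^2 + 3 = 28; 28−1 = 27
i=1: 27 = 5^2 + 2 (b=5); 5→6: 6^2 + 2 = 38; 38−1 = 37
i=2: 37 = 6^2 + 1 (b=6); 6→7: 7^2 + 1 = 50; 50−1 = 49
i=3: 49 = 7^2 (b=7); 7→8: 8^2 = 64; 64−1 = 63
i=4: 63 = 7·8 + 7 (b=8); 8→9: 7·9 + 7 = 70; 70−1 = 69
i=5: 69 = 7·9 + 6 (b=9); 9→10: 7·10 + 6 = 76; 76−1 = 75
i=6: 75 = 7·10 + 5 (b=10); 10→11: 7·11 + 5 = 82; 82−1 = 81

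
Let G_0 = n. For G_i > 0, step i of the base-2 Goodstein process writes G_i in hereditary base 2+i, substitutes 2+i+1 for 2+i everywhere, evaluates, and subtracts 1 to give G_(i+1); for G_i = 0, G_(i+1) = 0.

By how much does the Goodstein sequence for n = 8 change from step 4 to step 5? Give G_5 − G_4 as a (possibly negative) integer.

1553800

G_0 = 8. HB_2(8) = 2^(2 + 1). Bump = 81. G_1 = 80.
G_1 = 80. HB_3(80) = 2·3^3 + 2·3^2 + 2·3 + 2. Bump = 554. G_2 = 553.
G_2 = 553. HB_4(553) = 2·4^4 + 2·4^2 + 2·4 + 1. Bump = 6311. G_3 = 6310.
G_3 = 6310. HB_5(6310) = 2·5^5 + 2·5^2 + 2·5. Bump = 93396. G_4 = 93395.
G_4 = 93395. HB_6(93395) = 2·6^6 + 2·6^2 + 6 + 5. Bump = 1647196. G_5 = 1647195.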